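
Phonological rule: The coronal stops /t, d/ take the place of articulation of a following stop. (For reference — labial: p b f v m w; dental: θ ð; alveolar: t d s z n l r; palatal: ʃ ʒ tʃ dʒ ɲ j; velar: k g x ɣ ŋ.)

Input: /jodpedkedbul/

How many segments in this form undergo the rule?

3

/d/ before /p/ (labial) → [b]
/d/ before /k/ (velar) → [g]
/d/ before /b/ (labial) → [b]
3 segments change.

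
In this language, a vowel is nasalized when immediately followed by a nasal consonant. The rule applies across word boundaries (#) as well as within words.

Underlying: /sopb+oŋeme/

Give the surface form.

/o/ before nasal /ŋ/ → [õ]
/e/ before nasal /m/ → [ẽ]

[sopb+õŋẽme]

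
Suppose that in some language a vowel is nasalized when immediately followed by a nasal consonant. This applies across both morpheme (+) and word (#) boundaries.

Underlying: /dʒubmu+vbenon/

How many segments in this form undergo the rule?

2

/e/ before nasal /n/ → [ẽ]
/o/ before nasal /n/ → [õ]
2 segments change.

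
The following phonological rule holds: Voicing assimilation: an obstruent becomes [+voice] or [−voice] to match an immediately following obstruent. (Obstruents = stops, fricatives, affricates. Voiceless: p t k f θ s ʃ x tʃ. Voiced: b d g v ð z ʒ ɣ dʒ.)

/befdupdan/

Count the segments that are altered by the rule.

/f/ before /d/ (voiced) → [v]
/p/ before /d/ (voiced) → [b]
2 segments change.

2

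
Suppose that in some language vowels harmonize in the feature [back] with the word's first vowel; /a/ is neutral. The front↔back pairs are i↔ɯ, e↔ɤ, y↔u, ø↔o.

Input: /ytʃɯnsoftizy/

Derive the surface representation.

[ytʃinsøftizy]

/ɯ/ harmonizes with /y/ ([-back]) → [i]
/o/ harmonizes with /y/ ([-back]) → [ø]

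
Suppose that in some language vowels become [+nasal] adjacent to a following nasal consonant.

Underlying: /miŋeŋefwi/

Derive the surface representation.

[mĩŋẽŋefwi]

/i/ before nasal /ŋ/ → [ĩ]
/e/ before nasal /ŋ/ → [ẽ]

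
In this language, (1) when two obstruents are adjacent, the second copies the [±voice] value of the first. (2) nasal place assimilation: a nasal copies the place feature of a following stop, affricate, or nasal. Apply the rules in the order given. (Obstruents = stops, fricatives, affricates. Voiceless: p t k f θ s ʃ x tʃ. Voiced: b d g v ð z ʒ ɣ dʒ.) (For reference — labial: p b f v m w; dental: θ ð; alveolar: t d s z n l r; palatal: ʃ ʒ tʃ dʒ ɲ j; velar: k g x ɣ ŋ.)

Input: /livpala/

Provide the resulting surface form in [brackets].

Rule 1: /p/ after /v/ (voiced) → [b]
After rule 1: livbala
Rule 2: no segment meets the rule's conditions; no change.

[livbala]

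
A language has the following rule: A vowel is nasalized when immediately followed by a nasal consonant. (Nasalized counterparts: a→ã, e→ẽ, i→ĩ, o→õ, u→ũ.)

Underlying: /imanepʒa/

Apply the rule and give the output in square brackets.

[ĩmãnepʒa]

/i/ before nasal /m/ → [ĩ]
/a/ before nasal /n/ → [ã]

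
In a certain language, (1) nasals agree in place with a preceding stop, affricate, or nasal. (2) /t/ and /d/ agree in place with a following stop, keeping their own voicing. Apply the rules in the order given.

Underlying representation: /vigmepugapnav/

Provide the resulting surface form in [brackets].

Rule 1: /m/ after /g/ (velar) → [ŋ]
Rule 1: /n/ after /p/ (labial) → [m]
After rule 1: vigŋepugapmav
Rule 2: no segment meets the rule's conditions; no change.

[vigŋepugapmav]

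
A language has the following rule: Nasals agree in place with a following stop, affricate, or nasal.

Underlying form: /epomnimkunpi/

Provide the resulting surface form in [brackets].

/m/ before /n/ (alveolar) → [n]
/m/ before /k/ (velar) → [ŋ]
/n/ before /p/ (labial) → [m]

[eponniŋkumpi]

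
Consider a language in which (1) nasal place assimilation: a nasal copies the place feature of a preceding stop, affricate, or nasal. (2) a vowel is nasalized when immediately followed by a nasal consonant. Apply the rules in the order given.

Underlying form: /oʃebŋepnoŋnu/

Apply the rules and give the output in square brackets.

Rule 1: /ŋ/ after /b/ (labial) → [m]
Rule 1: /n/ after /p/ (labial) → [m]
Rule 1: /n/ after /ŋ/ (velar) → [ŋ]
After rule 1: oʃebmepmoŋŋu
Rule 2: /o/ before nasal /ŋ/ → [õ]

[oʃebmepmõŋŋu]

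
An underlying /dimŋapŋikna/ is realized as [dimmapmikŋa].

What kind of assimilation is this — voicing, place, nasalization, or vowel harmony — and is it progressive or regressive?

place assimilation, progressive

/ŋ/→[m] /ŋ/→[m] /n/→[ŋ].
Each target copies a feature from the preceding segment, so the direction is progressive.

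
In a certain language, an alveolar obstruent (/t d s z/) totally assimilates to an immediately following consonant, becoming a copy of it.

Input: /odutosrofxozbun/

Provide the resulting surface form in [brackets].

/s/ before /r/ → [r] (total assimilation)
/z/ before /b/ → [b] (total assimilation)

[odutorrofxobbun]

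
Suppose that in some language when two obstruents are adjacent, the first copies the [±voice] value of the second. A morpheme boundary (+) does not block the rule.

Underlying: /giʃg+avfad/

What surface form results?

[giʒg+affad]

/ʃ/ before /g/ (voiced) → [ʒ]
/v/ before /f/ (voiceless) → [f]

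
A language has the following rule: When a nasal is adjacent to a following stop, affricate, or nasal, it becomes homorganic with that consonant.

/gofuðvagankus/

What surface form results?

[gofuðvagaŋkus]

/n/ before /k/ (velar) → [ŋ]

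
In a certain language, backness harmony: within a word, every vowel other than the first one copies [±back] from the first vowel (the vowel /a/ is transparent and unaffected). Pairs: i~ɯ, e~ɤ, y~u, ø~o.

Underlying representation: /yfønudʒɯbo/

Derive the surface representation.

/u/ harmonizes with /y/ ([-back]) → [y]
/ɯ/ harmonizes with /y/ ([-back]) → [i]
/o/ harmonizes with /y/ ([-back]) → [ø]

[yfønydʒibø]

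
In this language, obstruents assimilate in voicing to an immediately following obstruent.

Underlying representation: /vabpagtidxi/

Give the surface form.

[vappaktitxi]

/b/ before /p/ (voiceless) → [p]
/g/ before /t/ (voiceless) → [k]
/d/ before /x/ (voiceless) → [t]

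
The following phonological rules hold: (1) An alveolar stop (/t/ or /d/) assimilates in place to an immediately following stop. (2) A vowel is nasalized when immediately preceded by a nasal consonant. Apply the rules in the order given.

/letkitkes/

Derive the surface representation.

[lekkikkes]

Rule 1: /t/ before /k/ (velar) → [k]
Rule 1: /t/ before /k/ (velar) → [k]
After rule 1: lekkikkes
Rule 2: no segment meets the rule's conditions; no change.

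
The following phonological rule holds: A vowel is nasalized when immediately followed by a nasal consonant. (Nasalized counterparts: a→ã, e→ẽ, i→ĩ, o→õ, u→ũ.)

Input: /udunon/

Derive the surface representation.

/u/ before nasal /n/ → [ũ]
/o/ before nasal /n/ → [õ]

[udũnõn]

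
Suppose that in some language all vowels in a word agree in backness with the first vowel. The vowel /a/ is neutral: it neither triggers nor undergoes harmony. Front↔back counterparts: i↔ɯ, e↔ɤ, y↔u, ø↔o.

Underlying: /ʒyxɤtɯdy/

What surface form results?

[ʒyxetidy]

/ɤ/ harmonizes with /y/ ([-back]) → [e]
/ɯ/ harmonizes with /y/ ([-back]) → [i]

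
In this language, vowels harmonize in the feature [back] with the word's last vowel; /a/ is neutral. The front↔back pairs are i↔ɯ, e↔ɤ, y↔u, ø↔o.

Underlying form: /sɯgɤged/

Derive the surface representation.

[sigeged]

/ɯ/ harmonizes with /e/ ([-back]) → [i]
/ɤ/ harmonizes with /e/ ([-back]) → [e]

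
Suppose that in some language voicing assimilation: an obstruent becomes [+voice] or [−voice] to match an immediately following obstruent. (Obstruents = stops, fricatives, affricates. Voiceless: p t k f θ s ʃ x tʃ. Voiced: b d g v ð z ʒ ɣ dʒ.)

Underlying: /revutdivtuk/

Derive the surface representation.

[revuddiftuk]

/t/ before /d/ (voiced) → [d]
/v/ before /t/ (voiceless) → [f]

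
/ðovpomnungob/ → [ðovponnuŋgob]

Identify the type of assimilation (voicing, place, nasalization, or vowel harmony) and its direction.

/m/→[n] /n/→[ŋ].
Each target copies a feature from the following segment, so the direction is regressive.

place assimilation, regressive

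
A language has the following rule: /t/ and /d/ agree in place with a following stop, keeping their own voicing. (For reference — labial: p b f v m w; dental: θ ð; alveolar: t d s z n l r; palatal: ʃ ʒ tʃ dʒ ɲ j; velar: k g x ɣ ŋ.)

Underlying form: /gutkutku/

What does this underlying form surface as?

/t/ before /k/ (velar) → [k]
/t/ before /k/ (velar) → [k]

[gukkukku]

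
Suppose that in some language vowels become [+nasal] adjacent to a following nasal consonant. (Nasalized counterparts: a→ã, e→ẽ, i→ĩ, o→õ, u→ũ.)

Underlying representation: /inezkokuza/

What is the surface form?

[ĩnezkokuza]

/i/ before nasal /n/ → [ĩ]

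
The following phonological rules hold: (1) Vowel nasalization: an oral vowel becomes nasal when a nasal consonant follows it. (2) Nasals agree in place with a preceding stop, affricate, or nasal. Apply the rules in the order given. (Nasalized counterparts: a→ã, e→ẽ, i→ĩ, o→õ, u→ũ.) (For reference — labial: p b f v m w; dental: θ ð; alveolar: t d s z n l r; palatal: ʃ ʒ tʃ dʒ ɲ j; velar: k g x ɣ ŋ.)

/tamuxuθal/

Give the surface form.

Rule 1: /a/ before nasal /m/ → [ã]
After rule 1: tãmuxuθal
Rule 2: no segment meets the rule's conditions; no change.

[tãmuxuθal]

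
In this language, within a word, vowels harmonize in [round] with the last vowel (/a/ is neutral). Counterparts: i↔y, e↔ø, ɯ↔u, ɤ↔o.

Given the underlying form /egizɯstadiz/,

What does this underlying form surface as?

no segment meets the rule's conditions; no change.

[egizɯstadiz]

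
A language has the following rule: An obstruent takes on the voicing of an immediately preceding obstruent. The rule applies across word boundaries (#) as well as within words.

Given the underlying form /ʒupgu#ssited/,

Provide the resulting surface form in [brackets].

/g/ after /p/ (voiceless) → [k]

[ʒupku#ssited]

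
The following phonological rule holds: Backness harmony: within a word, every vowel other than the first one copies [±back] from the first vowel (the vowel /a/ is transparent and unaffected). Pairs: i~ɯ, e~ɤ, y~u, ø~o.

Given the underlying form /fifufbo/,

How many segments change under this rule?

2

/u/ harmonizes with /i/ ([-back]) → [y]
/o/ harmonizes with /i/ ([-back]) → [ø]
2 segments change.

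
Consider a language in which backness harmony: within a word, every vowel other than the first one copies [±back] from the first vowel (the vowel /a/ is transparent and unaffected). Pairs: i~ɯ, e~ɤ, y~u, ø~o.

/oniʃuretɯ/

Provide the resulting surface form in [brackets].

/i/ harmonizes with /o/ ([+back]) → [ɯ]
/e/ harmonizes with /o/ ([+back]) → [ɤ]

[onɯʃurɤtɯ]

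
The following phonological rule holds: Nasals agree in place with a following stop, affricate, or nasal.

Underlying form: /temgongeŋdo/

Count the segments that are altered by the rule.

/m/ before /g/ (velar) → [ŋ]
/n/ before /g/ (velar) → [ŋ]
/ŋ/ before /d/ (alveolar) → [n]
3 segments change.

3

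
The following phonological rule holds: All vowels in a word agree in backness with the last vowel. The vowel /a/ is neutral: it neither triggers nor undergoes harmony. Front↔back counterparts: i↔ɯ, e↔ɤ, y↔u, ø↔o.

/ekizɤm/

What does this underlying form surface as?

/e/ harmonizes with /ɤ/ ([+back]) → [ɤ]
/i/ harmonizes with /ɤ/ ([+back]) → [ɯ]

[ɤkɯzɤm]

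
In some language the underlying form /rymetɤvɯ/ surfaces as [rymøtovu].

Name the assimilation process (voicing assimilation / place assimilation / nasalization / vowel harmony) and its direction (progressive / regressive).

vowel harmony, progressive

/e/→[ø] /ɤ/→[o] /ɯ/→[u].
Vowels agree with the first vowel, so the harmony is progressive.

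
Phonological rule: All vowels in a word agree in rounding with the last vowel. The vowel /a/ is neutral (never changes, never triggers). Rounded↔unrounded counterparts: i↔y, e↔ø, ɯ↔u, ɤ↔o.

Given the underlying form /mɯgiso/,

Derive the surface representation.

/ɯ/ harmonizes with /o/ ([+round]) → [u]
/i/ harmonizes with /o/ ([+round]) → [y]

[mugyso]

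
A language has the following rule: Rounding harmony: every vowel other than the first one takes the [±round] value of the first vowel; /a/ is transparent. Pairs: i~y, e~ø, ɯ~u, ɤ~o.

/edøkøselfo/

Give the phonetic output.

[edekeselfɤ]

/ø/ harmonizes with /e/ ([-round]) → [e]
/ø/ harmonizes with /e/ ([-round]) → [e]
/o/ harmonizes with /e/ ([-round]) → [ɤ]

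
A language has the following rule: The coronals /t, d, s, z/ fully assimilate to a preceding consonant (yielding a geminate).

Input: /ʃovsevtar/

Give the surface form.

/s/ after /v/ → [v] (total assimilation)
/t/ after /v/ → [v] (total assimilation)

[ʃovvevvar]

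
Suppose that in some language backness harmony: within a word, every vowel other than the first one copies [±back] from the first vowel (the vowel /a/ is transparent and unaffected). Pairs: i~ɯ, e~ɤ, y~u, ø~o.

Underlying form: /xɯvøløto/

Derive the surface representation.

[xɯvoloto]

/ø/ harmonizes with /ɯ/ ([+back]) → [o]
/ø/ harmonizes with /ɯ/ ([+back]) → [o]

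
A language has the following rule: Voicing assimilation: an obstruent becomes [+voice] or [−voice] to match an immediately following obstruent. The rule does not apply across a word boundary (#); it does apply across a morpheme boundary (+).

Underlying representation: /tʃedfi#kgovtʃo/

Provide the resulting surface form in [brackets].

/d/ before /f/ (voiceless) → [t]
/k/ before /g/ (voiced) → [g]
/v/ before /tʃ/ (voiceless) → [f]

[tʃetfi#ggoftʃo]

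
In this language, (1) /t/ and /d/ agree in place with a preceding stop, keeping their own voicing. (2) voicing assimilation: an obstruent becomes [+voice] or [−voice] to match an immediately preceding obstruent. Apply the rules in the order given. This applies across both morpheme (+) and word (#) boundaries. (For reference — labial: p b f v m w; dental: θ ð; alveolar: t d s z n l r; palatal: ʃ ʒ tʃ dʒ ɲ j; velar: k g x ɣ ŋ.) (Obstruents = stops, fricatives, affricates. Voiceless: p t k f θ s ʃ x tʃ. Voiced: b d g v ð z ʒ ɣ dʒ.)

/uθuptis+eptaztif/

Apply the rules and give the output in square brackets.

Rule 1: /t/ after /p/ (labial) → [p]
Rule 1: /t/ after /p/ (labial) → [p]
After rule 1: uθuppis+eppaztif
Rule 2: /t/ after /z/ (voiced) → [d]

[uθuppis+eppazdif]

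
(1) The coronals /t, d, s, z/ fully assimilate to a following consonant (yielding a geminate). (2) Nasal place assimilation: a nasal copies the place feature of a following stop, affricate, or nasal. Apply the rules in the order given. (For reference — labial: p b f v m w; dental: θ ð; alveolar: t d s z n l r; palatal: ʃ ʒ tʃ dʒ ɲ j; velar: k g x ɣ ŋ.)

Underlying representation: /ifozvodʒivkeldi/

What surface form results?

Rule 1: /z/ before /v/ → [v] (total assimilation)
After rule 1: ifovvodʒivkeldi
Rule 2: no segment meets the rule's conditions; no change.

[ifovvodʒivkeldi]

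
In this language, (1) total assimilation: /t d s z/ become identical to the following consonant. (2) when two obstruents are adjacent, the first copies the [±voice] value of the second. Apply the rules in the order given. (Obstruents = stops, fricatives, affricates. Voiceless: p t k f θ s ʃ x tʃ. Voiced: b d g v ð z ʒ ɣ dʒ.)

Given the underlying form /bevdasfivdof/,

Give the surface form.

[bevdaffivdof]

Rule 1: /s/ before /f/ → [f] (total assimilation)
After rule 1: bevdaffivdof
Rule 2: no segment meets the rule's conditions; no change.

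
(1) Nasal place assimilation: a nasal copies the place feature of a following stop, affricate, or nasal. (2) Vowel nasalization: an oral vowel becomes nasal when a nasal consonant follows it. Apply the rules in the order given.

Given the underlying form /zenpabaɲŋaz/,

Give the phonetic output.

Rule 1: /n/ before /p/ (labial) → [m]
Rule 1: /ɲ/ before /ŋ/ (velar) → [ŋ]
After rule 1: zempabaŋŋaz
Rule 2: /e/ before nasal /m/ → [ẽ]
Rule 2: /a/ before nasal /ŋ/ → [ã]

[zẽmpabãŋŋaz]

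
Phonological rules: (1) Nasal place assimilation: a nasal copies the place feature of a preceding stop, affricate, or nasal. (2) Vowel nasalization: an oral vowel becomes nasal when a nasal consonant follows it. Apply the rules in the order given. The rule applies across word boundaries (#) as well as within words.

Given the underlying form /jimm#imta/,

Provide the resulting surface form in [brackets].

Rule 1: no segment meets the rule's conditions; no change.
After rule 1: jimm#imta
Rule 2: /i/ before nasal /m/ → [ĩ]
Rule 2: /i/ before nasal /m/ → [ĩ]

[jĩmm#ĩmta]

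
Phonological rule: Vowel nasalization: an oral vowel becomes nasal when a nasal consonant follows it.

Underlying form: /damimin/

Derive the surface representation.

[dãmĩmĩn]

/a/ before nasal /m/ → [ã]
/i/ before nasal /m/ → [ĩ]
/i/ before nasal /n/ → [ĩ]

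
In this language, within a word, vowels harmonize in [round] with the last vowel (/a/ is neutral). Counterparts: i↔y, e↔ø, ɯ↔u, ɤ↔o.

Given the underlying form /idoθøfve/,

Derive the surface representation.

[idɤθefve]

/o/ harmonizes with /e/ ([-round]) → [ɤ]
/ø/ harmonizes with /e/ ([-round]) → [e]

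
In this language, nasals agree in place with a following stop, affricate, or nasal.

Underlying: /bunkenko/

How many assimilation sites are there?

/n/ before /k/ (velar) → [ŋ]
/n/ before /k/ (velar) → [ŋ]
2 segments change.

2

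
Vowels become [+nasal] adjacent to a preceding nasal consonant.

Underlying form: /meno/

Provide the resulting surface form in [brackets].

[mẽnõ]

/e/ after nasal /m/ → [ẽ]
/o/ after nasal /n/ → [õ]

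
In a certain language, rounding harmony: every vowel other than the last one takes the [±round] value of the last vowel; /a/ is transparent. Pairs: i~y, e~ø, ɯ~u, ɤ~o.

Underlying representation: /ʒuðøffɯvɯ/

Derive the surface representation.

/u/ harmonizes with /ɯ/ ([-round]) → [ɯ]
/ø/ harmonizes with /ɯ/ ([-round]) → [e]

[ʒɯðeffɯvɯ]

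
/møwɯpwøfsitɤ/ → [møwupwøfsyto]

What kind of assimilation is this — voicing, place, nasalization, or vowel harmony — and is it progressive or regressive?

vowel harmony, progressive

/ɯ/→[u] /i/→[y] /ɤ/→[o].
Vowels agree with the first vowel, so the harmony is progressive.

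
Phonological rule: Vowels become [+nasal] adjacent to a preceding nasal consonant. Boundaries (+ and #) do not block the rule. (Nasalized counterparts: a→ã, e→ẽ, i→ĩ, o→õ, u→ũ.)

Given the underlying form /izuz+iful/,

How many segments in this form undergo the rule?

0

No segment meets the rule's conditions.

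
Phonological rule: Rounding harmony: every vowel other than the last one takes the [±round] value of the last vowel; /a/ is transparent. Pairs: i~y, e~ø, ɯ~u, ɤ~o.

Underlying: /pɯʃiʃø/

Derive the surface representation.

[puʃyʃø]

/ɯ/ harmonizes with /ø/ ([+round]) → [u]
/i/ harmonizes with /ø/ ([+round]) → [y]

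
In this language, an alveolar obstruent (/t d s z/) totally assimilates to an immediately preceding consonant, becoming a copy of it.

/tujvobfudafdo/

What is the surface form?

[tujvobfudaffo]

/d/ after /f/ → [f] (total assimilation)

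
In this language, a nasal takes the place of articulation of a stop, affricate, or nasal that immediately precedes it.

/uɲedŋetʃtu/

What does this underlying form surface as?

[uɲednetʃtu]

/ŋ/ after /d/ (alveolar) → [n]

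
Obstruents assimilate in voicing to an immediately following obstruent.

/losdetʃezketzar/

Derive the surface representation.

[lozdetʃeskedzar]

/s/ before /d/ (voiced) → [z]
/z/ before /k/ (voiceless) → [s]
/t/ before /z/ (voiced) → [d]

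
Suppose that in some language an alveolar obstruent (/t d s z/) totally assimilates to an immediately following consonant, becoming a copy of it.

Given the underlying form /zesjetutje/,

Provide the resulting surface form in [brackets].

[zejjetujje]

/s/ before /j/ → [j] (total assimilation)
/t/ before /j/ → [j] (total assimilation)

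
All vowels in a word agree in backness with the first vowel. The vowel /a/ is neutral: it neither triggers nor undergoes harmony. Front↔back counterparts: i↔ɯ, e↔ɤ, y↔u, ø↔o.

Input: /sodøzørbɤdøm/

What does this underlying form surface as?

/ø/ harmonizes with /o/ ([+back]) → [o]
/ø/ harmonizes with /o/ ([+back]) → [o]
/ø/ harmonizes with /o/ ([+back]) → [o]

[sodozorbɤdom]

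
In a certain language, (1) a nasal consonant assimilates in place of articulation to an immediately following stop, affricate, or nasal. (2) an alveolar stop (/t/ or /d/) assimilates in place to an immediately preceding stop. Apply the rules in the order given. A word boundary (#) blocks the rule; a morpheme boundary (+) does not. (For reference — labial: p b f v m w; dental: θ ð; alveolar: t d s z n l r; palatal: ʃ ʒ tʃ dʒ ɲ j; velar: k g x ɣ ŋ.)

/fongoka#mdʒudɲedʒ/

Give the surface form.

[foŋgoka#ɲdʒudɲedʒ]

Rule 1: /n/ before /g/ (velar) → [ŋ]
Rule 1: /m/ before /dʒ/ (palatal) → [ɲ]
After rule 1: foŋgoka#ɲdʒudɲedʒ
Rule 2: no segment meets the rule's conditions; no change.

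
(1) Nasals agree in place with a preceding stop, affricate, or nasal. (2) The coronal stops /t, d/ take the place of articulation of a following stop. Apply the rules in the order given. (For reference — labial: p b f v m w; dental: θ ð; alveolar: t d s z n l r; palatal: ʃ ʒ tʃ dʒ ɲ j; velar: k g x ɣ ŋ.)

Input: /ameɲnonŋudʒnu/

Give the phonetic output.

[ameɲɲonnudʒɲu]

Rule 1: /n/ after /ɲ/ (palatal) → [ɲ]
Rule 1: /ŋ/ after /n/ (alveolar) → [n]
Rule 1: /n/ after /dʒ/ (palatal) → [ɲ]
After rule 1: ameɲɲonnudʒɲu
Rule 2: no segment meets the rule's conditions; no change.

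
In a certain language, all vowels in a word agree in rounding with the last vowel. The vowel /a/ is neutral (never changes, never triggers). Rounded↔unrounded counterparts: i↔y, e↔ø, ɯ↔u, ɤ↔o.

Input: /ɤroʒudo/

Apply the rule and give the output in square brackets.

/ɤ/ harmonizes with /o/ ([+round]) → [o]

[oroʒudo]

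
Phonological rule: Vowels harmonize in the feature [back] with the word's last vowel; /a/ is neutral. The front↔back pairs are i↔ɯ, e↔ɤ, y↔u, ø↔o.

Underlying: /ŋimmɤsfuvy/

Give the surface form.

/ɤ/ harmonizes with /y/ ([-back]) → [e]
/u/ harmonizes with /y/ ([-back]) → [y]

[ŋimmesfyvy]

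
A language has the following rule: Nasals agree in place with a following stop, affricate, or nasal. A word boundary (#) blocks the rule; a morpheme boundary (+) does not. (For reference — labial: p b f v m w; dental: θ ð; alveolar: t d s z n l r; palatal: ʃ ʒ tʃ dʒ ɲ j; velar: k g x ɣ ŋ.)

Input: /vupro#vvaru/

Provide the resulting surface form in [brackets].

no segment meets the rule's conditions; no change.

[vupro#vvaru]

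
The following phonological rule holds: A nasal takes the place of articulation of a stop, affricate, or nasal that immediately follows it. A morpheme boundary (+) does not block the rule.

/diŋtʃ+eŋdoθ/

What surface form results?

/ŋ/ before /tʃ/ (palatal) → [ɲ]
/ŋ/ before /d/ (alveolar) → [n]

[diɲtʃ+endoθ]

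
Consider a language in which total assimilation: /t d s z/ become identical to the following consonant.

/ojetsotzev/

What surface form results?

/t/ before /s/ → [s] (total assimilation)
/t/ before /z/ → [z] (total assimilation)

[ojessozzev]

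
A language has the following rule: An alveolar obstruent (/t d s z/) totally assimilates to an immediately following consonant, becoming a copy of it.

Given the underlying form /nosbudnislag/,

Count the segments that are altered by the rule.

/s/ before /b/ → [b] (total assimilation)
/d/ before /n/ → [n] (total assimilation)
/s/ before /l/ → [l] (total assimilation)
3 segments change.

3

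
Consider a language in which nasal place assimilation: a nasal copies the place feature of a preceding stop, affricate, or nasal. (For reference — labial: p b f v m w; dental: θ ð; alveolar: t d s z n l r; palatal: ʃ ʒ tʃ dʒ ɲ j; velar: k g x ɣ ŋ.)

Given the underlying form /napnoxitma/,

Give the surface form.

[napmoxitna]

/n/ after /p/ (labial) → [m]
/m/ after /t/ (alveolar) → [n]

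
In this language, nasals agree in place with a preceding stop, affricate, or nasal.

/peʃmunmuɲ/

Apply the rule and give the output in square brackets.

[peʃmunnuɲ]

/m/ after /n/ (alveolar) → [n]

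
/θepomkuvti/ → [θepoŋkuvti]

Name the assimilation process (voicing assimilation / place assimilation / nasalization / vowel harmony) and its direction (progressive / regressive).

/m/→[ŋ].
Each target copies a feature from the following segment, so the direction is regressive.

place assimilation, regressive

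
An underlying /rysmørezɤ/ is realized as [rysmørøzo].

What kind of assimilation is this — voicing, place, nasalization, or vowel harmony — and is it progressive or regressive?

/e/→[ø] /ɤ/→[o].
Vowels agree with the first vowel, so the harmony is progressive.

vowel harmony, progressive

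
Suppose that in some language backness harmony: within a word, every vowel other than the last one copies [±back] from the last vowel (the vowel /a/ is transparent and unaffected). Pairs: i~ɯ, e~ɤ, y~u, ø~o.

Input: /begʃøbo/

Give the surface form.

/e/ harmonizes with /o/ ([+back]) → [ɤ]
/ø/ harmonizes with /o/ ([+back]) → [o]

[bɤgʃobo]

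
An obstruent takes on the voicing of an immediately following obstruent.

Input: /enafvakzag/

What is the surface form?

[enavvagzag]

/f/ before /v/ (voiced) → [v]
/k/ before /z/ (voiced) → [g]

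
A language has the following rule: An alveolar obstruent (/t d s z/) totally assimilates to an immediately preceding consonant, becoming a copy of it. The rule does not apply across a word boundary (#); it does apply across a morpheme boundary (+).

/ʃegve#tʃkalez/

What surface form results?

no segment meets the rule's conditions; no change.

[ʃegve#tʃkalez]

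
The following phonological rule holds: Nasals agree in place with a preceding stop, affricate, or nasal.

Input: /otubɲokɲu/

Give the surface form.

[otubmokŋu]

/ɲ/ after /b/ (labial) → [m]
/ɲ/ after /k/ (velar) → [ŋ]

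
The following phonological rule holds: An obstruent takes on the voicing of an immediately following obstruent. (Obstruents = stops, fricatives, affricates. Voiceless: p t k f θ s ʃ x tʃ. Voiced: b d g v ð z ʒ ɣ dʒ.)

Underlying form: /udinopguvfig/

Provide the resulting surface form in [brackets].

[udinobguffig]

/p/ before /g/ (voiced) → [b]
/v/ before /f/ (voiceless) → [f]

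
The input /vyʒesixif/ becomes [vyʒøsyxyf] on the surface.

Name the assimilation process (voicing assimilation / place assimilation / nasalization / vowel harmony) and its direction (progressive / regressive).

vowel harmony, progressive

/e/→[ø] /i/→[y] /i/→[y].
Vowels agree with the first vowel, so the harmony is progressive.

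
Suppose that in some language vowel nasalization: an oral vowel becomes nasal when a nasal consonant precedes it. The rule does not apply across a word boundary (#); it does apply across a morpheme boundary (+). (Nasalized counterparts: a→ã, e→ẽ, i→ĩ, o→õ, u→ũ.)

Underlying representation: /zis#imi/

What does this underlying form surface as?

[zis#imĩ]

/i/ after nasal /m/ → [ĩ]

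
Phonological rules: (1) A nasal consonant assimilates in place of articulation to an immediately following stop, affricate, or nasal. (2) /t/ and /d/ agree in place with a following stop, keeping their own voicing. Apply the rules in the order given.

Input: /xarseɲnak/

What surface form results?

[xarsennak]

Rule 1: /ɲ/ before /n/ (alveolar) → [n]
After rule 1: xarsennak
Rule 2: no segment meets the rule's conditions; no change.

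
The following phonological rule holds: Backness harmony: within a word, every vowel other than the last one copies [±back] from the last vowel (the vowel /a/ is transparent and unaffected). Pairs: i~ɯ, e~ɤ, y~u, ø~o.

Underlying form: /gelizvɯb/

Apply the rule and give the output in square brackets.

/e/ harmonizes with /ɯ/ ([+back]) → [ɤ]
/i/ harmonizes with /ɯ/ ([+back]) → [ɯ]

[gɤlɯzvɯb]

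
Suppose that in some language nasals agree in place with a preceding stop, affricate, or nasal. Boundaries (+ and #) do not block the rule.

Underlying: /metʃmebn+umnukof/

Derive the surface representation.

/m/ after /tʃ/ (palatal) → [ɲ]
/n/ after /b/ (labial) → [m]
/n/ after /m/ (labial) → [m]

[metʃɲebm+ummukof]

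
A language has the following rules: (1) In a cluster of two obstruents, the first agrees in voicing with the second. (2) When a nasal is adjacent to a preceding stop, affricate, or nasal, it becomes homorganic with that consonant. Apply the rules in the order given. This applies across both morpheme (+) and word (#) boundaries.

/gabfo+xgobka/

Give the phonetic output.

[gapfo+ɣgopka]

Rule 1: /b/ before /f/ (voiceless) → [p]
Rule 1: /x/ before /g/ (voiced) → [ɣ]
Rule 1: /b/ before /k/ (voiceless) → [p]
After rule 1: gapfo+ɣgopka
Rule 2: no segment meets the rule's conditions; no change.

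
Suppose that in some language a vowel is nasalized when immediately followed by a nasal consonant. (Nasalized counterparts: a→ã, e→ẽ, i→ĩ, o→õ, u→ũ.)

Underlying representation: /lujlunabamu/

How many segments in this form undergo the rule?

/u/ before nasal /n/ → [ũ]
/a/ before nasal /m/ → [ã]
2 segments change.

2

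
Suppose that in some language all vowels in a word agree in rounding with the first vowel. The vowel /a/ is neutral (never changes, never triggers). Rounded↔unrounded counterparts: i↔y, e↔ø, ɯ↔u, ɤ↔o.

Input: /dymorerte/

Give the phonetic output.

/e/ harmonizes with /y/ ([+round]) → [ø]
/e/ harmonizes with /y/ ([+round]) → [ø]

[dymorørtø]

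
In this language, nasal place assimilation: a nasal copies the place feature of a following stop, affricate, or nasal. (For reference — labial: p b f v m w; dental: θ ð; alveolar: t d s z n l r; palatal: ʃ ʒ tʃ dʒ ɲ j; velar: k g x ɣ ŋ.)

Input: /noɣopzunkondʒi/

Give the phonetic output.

[noɣopzuŋkoɲdʒi]

/n/ before /k/ (velar) → [ŋ]
/n/ before /dʒ/ (palatal) → [ɲ]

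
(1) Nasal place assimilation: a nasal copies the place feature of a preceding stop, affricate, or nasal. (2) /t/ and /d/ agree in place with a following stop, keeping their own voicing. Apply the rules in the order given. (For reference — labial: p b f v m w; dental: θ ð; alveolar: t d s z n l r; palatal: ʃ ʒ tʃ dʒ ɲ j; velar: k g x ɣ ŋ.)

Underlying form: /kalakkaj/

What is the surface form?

[kalakkaj]

Rule 1: no segment meets the rule's conditions; no change.
After rule 1: kalakkaj
Rule 2: no segment meets the rule's conditions; no change.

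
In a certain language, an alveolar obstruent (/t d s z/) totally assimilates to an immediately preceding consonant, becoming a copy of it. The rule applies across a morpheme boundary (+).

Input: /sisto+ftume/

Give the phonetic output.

/t/ after /s/ → [s] (total assimilation)
/t/ after /f/ → [f] (total assimilation)

[sisso+ffume]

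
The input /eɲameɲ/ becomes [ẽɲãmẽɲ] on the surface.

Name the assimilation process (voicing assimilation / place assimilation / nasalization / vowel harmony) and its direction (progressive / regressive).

/e/→[ẽ] /a/→[ã] /e/→[ẽ].
Each target copies a feature from the following segment, so the direction is regressive.

nasalization, regressive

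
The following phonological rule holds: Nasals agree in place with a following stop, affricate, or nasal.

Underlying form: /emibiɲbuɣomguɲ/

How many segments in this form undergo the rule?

/ɲ/ before /b/ (labial) → [m]
/m/ before /g/ (velar) → [ŋ]
2 segments change.

2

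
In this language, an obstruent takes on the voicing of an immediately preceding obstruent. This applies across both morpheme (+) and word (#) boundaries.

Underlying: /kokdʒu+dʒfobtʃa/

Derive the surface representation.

[koktʃu+dʒvobdʒa]

/dʒ/ after /k/ (voiceless) → [tʃ]
/f/ after /dʒ/ (voiced) → [v]
/tʃ/ after /b/ (voiced) → [dʒ]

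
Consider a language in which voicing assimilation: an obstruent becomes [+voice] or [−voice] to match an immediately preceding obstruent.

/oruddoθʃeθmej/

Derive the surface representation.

no segment meets the rule's conditions; no change.

[oruddoθʃeθmej]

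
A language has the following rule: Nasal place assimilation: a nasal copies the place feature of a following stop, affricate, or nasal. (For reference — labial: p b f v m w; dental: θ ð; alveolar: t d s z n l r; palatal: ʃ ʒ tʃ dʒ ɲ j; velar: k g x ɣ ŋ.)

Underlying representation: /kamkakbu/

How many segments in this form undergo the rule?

/m/ before /k/ (velar) → [ŋ]
1 segment changes.

1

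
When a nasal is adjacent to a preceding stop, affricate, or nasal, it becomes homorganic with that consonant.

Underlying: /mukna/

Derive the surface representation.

[mukŋa]

/n/ after /k/ (velar) → [ŋ]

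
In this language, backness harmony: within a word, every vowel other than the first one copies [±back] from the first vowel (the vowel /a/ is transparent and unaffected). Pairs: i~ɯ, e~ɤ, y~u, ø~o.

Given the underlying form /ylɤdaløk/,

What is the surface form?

[yledaløk]

/ɤ/ harmonizes with /y/ ([-back]) → [e]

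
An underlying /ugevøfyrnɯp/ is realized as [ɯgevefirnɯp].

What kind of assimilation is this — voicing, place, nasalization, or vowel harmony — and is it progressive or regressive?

vowel harmony, regressive

/u/→[ɯ] /ø/→[e] /y/→[i].
Vowels agree with the last vowel, so the harmony is regressive.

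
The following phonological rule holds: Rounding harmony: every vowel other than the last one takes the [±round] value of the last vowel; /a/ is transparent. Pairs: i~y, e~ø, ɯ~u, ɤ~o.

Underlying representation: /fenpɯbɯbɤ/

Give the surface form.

no segment meets the rule's conditions; no change.

[fenpɯbɯbɤ]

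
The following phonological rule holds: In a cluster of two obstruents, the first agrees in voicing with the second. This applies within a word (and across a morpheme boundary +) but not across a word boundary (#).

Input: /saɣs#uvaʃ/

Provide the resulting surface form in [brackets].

/ɣ/ before /s/ (voiceless) → [x]

[saxs#uvaʃ]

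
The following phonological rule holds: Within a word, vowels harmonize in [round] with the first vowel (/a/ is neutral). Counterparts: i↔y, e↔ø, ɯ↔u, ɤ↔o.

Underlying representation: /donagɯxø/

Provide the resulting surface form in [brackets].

[donaguxø]

/ɯ/ harmonizes with /o/ ([+round]) → [u]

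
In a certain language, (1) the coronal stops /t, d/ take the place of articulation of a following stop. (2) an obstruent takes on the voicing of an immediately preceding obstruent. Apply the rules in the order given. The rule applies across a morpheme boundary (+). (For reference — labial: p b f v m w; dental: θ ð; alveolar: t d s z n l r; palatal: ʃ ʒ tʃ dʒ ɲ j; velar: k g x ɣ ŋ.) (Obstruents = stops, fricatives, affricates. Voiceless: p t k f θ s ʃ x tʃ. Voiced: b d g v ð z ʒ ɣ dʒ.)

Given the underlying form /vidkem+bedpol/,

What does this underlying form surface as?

Rule 1: /d/ before /k/ (velar) → [g]
Rule 1: /d/ before /p/ (labial) → [b]
After rule 1: vigkem+bebpol
Rule 2: /k/ after /g/ (voiced) → [g]
Rule 2: /p/ after /b/ (voiced) → [b]

[viggem+bebbol]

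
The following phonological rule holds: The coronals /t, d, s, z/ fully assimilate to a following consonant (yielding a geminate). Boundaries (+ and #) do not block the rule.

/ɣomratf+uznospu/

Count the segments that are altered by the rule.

/t/ before /f/ → [f] (total assimilation)
/z/ before /n/ → [n] (total assimilation)
/s/ before /p/ → [p] (total assimilation)
3 segments change.

3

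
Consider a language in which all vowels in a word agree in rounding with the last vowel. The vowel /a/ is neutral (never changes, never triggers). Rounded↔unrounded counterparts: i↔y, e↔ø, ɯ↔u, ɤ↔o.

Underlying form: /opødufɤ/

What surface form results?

/o/ harmonizes with /ɤ/ ([-round]) → [ɤ]
/ø/ harmonizes with /ɤ/ ([-round]) → [e]
/u/ harmonizes with /ɤ/ ([-round]) → [ɯ]

[ɤpedɯfɤ]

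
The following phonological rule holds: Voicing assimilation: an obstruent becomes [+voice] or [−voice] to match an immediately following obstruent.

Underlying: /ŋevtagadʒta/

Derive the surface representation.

/v/ before /t/ (voiceless) → [f]
/dʒ/ before /t/ (voiceless) → [tʃ]

[ŋeftagatʃta]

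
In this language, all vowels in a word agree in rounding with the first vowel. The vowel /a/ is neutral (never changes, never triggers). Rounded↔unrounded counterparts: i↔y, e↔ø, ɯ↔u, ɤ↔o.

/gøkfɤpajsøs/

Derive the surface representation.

[gøkfopajsøs]

/ɤ/ harmonizes with /ø/ ([+round]) → [o]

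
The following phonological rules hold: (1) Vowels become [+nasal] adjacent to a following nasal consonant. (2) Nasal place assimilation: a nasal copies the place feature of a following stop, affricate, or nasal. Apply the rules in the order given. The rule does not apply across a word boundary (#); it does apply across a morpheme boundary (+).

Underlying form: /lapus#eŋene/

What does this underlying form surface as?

[lapus#ẽŋẽne]

Rule 1: /e/ before nasal /ŋ/ → [ẽ]
Rule 1: /e/ before nasal /n/ → [ẽ]
After rule 1: lapus#ẽŋẽne
Rule 2: no segment meets the rule's conditions; no change.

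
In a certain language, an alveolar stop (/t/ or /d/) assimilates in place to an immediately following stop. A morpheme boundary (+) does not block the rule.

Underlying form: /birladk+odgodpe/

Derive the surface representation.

[birlagk+oggobpe]

/d/ before /k/ (velar) → [g]
/d/ before /g/ (velar) → [g]
/d/ before /p/ (labial) → [b]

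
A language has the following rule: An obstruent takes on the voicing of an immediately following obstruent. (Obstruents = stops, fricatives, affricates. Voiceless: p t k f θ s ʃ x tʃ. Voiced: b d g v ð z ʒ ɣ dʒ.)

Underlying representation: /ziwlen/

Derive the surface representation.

no segment meets the rule's conditions; no change.

[ziwlen]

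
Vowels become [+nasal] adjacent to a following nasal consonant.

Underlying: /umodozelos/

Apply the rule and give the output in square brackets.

/u/ before nasal /m/ → [ũ]

[ũmodozelos]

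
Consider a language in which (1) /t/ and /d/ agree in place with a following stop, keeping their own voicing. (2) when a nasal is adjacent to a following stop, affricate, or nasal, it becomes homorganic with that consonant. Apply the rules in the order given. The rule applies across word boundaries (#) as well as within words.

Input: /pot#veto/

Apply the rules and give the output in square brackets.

[pot#veto]

Rule 1: no segment meets the rule's conditions; no change.
After rule 1: pot#veto
Rule 2: no segment meets the rule's conditions; no change.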